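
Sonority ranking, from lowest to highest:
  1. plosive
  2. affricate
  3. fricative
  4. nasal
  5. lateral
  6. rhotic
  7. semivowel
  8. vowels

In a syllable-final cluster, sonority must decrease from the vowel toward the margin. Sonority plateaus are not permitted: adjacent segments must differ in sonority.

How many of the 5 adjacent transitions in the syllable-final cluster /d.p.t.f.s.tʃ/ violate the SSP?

/d/ — plosive, sonority 1.
/p/ — plosive, sonority 1.
/t/ — plosive, sonority 1.
/f/ — fricative, sonority 3.
/s/ — fricative, sonority 3.
/tʃ/ — affricate, sonority 2.
/d/→/p/: 1→1 (plateau) — violation.
/p/→/t/: 1→1 (plateau) — violation.
/t/→/f/: 1→3 (does not fall) — violation.
/f/→/s/: 3→3 (plateau) — violation.
/s/→/tʃ/: 3→2 (falls) — ok.

4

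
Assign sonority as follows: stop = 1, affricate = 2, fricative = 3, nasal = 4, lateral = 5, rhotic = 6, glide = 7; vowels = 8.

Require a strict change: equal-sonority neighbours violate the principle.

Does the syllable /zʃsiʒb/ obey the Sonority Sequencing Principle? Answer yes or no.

Onset: /z/ is a fricative (sonority 3), /ʃ/ is a fricative (sonority 3), /s/ is a fricative (sonority 3); then the nucleus /i/ (sonority 8).
Onset profile 3-3-3-8 — does not strictly rise throughout.
Coda: /ʒ/ is a fricative (sonority 3), /b/ is a stop (sonority 1).
Coda profile 8-3-1 — falls from the nucleus.

no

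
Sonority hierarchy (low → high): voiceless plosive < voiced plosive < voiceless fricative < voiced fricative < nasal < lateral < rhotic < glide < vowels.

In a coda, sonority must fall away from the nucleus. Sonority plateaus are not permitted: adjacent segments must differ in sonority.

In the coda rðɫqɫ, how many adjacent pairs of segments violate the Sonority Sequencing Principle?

2

/r/: rhotic = 7.
/ð/: voiced fricative = 4.
/ɫ/: lateral = 6.
/q/: voiceless plosive = 1.
/ɫ/: lateral = 6.
/r/→/ð/: 7→4 (falls) — ok.
/ð/→/ɫ/: 4→6 (does not fall) — violation.
/ɫ/→/q/: 6→1 (falls) — ok.
/q/→/ɫ/: 1→6 (does not fall) — violation.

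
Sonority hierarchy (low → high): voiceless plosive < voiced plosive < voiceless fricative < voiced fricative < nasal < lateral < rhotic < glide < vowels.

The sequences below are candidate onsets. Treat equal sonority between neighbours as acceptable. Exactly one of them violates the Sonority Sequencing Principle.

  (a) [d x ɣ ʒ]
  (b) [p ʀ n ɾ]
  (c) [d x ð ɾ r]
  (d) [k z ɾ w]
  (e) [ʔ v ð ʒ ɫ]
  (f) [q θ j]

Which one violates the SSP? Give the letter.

b

(a) sonority 2-3-4-4: well-formed.
(b) sonority 1-7-5-7: ill-formed.
(c) sonority 2-3-4-7-7: well-formed.
(d) sonority 1-4-7-8: well-formed.
(e) sonority 1-4-4-4-6: well-formed.
(f) sonority 1-3-8: well-formed.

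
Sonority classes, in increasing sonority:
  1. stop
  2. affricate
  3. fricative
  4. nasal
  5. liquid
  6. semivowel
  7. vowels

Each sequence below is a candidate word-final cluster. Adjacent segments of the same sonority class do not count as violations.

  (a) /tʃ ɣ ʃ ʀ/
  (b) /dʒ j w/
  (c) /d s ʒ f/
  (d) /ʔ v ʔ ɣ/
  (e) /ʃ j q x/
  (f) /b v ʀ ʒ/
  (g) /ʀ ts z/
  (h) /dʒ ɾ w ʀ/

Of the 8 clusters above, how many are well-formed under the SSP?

(a) sonority 2-3-3-5: ill-formed.
(b) sonority 2-6-6: ill-formed.
(c) sonority 1-3-3-3: ill-formed.
(d) sonority 1-3-1-3: ill-formed.
(e) sonority 3-6-1-3: ill-formed.
(f) sonority 1-3-5-3: ill-formed.
(g) sonority 5-2-3: ill-formed.
(h) sonority 2-5-6-5: ill-formed.

0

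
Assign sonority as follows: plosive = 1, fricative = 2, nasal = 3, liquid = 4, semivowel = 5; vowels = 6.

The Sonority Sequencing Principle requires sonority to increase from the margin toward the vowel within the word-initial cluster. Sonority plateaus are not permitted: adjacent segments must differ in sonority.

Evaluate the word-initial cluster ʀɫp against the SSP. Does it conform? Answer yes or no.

/ʀ/ is a liquid (sonority 4).
/ɫ/ is a liquid (sonority 4).
/p/ is a plosive (sonority 1).
The profile is 4-4-1. Between /ʀ/ (4) and /ɫ/ (4) sonority does not rise, so the cluster violates the SSP.

no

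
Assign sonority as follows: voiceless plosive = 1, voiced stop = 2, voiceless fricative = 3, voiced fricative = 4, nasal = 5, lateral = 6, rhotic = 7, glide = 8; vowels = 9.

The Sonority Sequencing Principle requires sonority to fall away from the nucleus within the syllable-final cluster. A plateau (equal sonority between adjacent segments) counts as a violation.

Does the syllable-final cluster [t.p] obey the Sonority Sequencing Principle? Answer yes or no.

/t/: voiceless plosive = 1.
/p/: voiceless plosive = 1.
The profile is 1-1. Between /t/ (1) and /p/ (1) sonority does not fall, so the cluster violates the SSP.

no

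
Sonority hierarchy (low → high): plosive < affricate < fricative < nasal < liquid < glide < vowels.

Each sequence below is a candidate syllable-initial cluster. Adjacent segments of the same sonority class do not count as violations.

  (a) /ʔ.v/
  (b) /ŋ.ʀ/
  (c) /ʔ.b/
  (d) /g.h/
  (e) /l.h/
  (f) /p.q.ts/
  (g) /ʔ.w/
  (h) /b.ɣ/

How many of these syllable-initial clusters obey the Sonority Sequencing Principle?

(a) 1-3 → obeys
(b) 4-5 → obeys
(c) 1-1 → obeys
(d) 1-3 → obeys
(e) 5-3 → violates
(f) 1-1-2 → obeys
(g) 1-6 → obeys
(h) 1-3 → obeys

7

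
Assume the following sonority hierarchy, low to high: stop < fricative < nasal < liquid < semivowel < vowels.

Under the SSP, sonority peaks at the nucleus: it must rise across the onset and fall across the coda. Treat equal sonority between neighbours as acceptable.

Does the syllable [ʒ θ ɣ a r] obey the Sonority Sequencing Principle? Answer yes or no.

Onset: /ʒ/ is a fricative (sonority 2), /θ/ is a fricative (sonority 2), /ɣ/ is a fricative (sonority 2); then the nucleus /a/ (sonority 6).
Onset profile 2-2-2-6 — rises to the nucleus.
Coda: /r/ is a liquid (sonority 4).
Coda profile 6-4 — falls from the nucleus.

yes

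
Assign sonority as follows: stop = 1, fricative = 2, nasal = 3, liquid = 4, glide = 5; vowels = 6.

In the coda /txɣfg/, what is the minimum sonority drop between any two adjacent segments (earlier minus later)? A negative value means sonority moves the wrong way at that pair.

/t/: stop = 1.
/x/: fricative = 2.
/ɣ/: fricative = 2.
/f/: fricative = 2.
/g/: stop = 1.
/t/→/x/: change -1.
/x/→/ɣ/: change +0.
/ɣ/→/f/: change +0.
/f/→/g/: change +1.
Minimum = -1.

-1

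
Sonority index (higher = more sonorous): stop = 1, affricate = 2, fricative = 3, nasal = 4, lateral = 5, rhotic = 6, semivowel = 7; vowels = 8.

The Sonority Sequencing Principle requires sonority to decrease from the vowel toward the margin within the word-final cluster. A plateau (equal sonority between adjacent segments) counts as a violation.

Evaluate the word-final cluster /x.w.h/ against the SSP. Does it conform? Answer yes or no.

/x/ is a fricative (sonority 3).
/w/ is a semivowel (sonority 7).
/h/ is a fricative (sonority 3).
The profile is 3-7-3. Between /x/ (3) and /w/ (7) sonority does not fall, so the cluster violates the SSP.

no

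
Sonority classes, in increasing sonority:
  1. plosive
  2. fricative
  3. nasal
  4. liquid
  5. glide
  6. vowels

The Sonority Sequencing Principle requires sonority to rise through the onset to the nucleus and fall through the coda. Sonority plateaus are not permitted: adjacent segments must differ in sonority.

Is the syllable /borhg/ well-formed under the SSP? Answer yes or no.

yes

Onset: /b/ is a plosive (sonority 1); then the nucleus /o/ (sonority 6).
Onset profile 1-6 — rises to the nucleus.
Coda: /r/ is a liquid (sonority 4), /h/ is a fricative (sonority 2), /g/ is a plosive (sonority 1).
Coda profile 6-4-2-1 — falls from the nucleus.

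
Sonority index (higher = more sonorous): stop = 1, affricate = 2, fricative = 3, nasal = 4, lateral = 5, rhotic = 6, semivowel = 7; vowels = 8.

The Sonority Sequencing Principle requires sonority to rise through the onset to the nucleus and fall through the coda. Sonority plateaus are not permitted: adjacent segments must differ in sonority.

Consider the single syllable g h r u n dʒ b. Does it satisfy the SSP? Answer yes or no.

Onset: /g/ is a stop (sonority 1), /h/ is a fricative (sonority 3), /r/ is a rhotic (sonority 6); then the nucleus /u/ (sonority 8).
Onset profile 1-3-6-8 — rises to the nucleus.
Coda: /n/ is a nasal (sonority 4), /dʒ/ is an affricate (sonority 2), /b/ is a stop (sonority 1).
Coda profile 8-4-2-1 — falls from the nucleus.

yes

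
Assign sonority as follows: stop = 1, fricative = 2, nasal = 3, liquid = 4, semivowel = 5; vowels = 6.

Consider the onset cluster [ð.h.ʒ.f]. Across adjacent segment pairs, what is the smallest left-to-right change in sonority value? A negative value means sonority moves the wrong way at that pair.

/ð/ — fricative, sonority 2.
/h/ — fricative, sonority 2.
/ʒ/ — fricative, sonority 2.
/f/ — fricative, sonority 2.
/ð/→/h/: change +0.
/h/→/ʒ/: change +0.
/ʒ/→/f/: change +0.
Minimum = 0.

0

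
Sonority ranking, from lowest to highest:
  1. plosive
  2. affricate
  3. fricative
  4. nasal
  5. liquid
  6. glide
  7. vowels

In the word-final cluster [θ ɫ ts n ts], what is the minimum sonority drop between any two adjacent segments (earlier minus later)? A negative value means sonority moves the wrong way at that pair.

-2

/θ/ is a fricative (sonority 3).
/ɫ/ is a liquid (sonority 5).
/ts/ is an affricate (sonority 2).
/n/ is a nasal (sonority 4).
/ts/ is an affricate (sonority 2).
/θ/→/ɫ/: change -2.
/ɫ/→/ts/: change +3.
/ts/→/n/: change -2.
/n/→/ts/: change +2.
Minimum = -2.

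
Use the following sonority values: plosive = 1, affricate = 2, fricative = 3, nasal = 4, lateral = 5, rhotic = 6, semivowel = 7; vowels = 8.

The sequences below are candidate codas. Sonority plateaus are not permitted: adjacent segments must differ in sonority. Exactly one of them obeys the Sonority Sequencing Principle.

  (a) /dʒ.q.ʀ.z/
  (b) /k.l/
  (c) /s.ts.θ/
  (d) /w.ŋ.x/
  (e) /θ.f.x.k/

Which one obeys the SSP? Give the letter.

(a) 2-1-6-3 → violates
(b) 1-5 → violates
(c) 3-2-3 → violates
(d) 7-4-3 → obeys
(e) 3-3-3-1 → violates

d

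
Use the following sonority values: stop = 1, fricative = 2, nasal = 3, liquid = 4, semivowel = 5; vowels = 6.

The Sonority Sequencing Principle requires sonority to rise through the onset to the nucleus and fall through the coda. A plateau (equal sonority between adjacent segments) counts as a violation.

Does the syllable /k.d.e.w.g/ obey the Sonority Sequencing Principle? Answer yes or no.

Onset: /k/ is a stop (sonority 1), /d/ is a stop (sonority 1); then the nucleus /e/ (sonority 6).
Onset profile 1-1-6 — does not strictly rise throughout.
Coda: /w/ is a semivowel (sonority 5), /g/ is a stop (sonority 1).
Coda profile 6-5-1 — falls from the nucleus.

no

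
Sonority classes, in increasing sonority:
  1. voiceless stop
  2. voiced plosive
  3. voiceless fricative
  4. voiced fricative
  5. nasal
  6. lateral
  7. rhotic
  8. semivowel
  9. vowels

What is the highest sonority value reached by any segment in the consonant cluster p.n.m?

/p/ — voiceless stop, sonority 1.
/n/ — nasal, sonority 5.
/m/ — nasal, sonority 5.
The maximum is 5.

5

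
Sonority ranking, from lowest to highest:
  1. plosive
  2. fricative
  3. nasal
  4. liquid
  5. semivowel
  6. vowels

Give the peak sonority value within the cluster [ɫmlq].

/ɫ/ is a liquid (sonority 4).
/m/ is a nasal (sonority 3).
/l/ is a liquid (sonority 4).
/q/ is a plosive (sonority 1).
The maximum is 4.

4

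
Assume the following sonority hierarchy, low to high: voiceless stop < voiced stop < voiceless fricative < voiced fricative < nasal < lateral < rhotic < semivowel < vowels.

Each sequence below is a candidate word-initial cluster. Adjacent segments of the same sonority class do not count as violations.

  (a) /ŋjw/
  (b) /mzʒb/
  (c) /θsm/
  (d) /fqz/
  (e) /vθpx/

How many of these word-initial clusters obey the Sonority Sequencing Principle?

(a) sonority 5-8-8: well-formed.
(b) sonority 5-4-4-2: ill-formed.
(c) sonority 3-3-5: well-formed.
(d) sonority 3-1-4: ill-formed.
(e) sonority 4-3-1-3: ill-formed.

2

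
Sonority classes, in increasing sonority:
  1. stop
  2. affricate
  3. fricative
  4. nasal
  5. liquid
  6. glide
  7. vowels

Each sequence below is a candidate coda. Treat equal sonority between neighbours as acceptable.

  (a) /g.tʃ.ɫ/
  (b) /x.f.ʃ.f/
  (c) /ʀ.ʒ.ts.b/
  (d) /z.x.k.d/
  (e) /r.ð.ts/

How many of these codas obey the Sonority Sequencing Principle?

4

(a) /g.tʃ.ɫ/: profile 1-2-5 — violates.
(b) /x.f.ʃ.f/: profile 3-3-3-3 — obeys.
(c) /ʀ.ʒ.ts.b/: profile 5-3-2-1 — obeys.
(d) /z.x.k.d/: profile 3-3-1-1 — obeys.
(e) /r.ð.ts/: profile 5-3-2 — obeys.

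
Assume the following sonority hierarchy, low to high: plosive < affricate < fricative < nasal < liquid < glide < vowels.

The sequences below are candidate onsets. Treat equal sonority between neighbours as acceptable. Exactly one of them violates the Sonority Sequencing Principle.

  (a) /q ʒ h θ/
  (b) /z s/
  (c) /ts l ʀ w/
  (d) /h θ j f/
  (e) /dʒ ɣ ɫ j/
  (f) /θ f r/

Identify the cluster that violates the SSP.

d

(a) 1-3-3-3 → obeys
(b) 3-3 → obeys
(c) 2-5-5-6 → obeys
(d) 3-3-6-3 → violates
(e) 2-3-5-6 → obeys
(f) 3-3-5 → obeys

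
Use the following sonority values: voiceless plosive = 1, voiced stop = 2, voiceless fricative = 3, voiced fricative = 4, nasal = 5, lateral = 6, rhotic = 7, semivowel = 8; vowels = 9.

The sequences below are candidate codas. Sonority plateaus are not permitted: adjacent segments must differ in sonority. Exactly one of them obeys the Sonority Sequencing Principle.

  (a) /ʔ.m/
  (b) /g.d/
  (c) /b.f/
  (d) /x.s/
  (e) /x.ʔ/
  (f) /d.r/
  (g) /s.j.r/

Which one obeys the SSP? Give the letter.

e

(a) /ʔ.m/: profile 1-5 — violates.
(b) /g.d/: profile 2-2 — violates.
(c) /b.f/: profile 2-3 — violates.
(d) /x.s/: profile 3-3 — violates.
(e) /x.ʔ/: profile 3-1 — obeys.
(f) /d.r/: profile 2-7 — violates.
(g) /s.j.r/: profile 3-8-7 — violates.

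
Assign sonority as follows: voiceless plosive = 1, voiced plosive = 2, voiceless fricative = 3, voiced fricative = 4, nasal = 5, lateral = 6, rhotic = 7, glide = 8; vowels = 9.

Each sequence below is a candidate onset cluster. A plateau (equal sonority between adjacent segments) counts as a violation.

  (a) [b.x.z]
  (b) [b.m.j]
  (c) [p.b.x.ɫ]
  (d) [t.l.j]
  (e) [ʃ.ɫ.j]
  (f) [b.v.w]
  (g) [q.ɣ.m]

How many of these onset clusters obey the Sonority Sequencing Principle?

7

(a) [b.x.z]: profile 2-3-4 — obeys.
(b) [b.m.j]: profile 2-5-8 — obeys.
(c) [p.b.x.ɫ]: profile 1-2-3-6 — obeys.
(d) [t.l.j]: profile 1-6-8 — obeys.
(e) [ʃ.ɫ.j]: profile 3-6-8 — obeys.
(f) [b.v.w]: profile 2-4-8 — obeys.
(g) [q.ɣ.m]: profile 1-4-5 — obeys.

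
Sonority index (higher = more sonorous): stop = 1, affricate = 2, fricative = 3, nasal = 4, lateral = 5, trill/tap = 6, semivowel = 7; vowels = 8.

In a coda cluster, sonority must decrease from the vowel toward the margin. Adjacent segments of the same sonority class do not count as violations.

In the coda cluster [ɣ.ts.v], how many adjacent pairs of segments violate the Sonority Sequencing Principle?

1

/ɣ/ — fricative, sonority 3.
/ts/ — affricate, sonority 2.
/v/ — fricative, sonority 3.
/ɣ/→/ts/: 3→2 (falls) — ok.
/ts/→/v/: 2→3 (does not fall) — violation.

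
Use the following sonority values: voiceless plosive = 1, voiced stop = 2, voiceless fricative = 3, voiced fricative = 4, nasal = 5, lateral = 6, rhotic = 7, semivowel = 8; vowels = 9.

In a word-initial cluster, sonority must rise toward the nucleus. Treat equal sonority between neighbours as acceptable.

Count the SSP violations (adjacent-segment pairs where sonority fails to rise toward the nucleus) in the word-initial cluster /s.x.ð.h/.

1

/s/ is a voiceless fricative (sonority 3).
/x/ is a voiceless fricative (sonority 3).
/ð/ is a voiced fricative (sonority 4).
/h/ is a voiceless fricative (sonority 3).
/s/→/x/: 3→3 (plateau, allowed) — ok.
/x/→/ð/: 3→4 (rises) — ok.
/ð/→/h/: 4→3 (does not rise) — violation.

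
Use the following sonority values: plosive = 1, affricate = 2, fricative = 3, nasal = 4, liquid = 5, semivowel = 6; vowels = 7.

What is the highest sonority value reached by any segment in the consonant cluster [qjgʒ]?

6

/q/ — plosive, sonority 1.
/j/ — semivowel, sonority 6.
/g/ — plosive, sonority 1.
/ʒ/ — fricative, sonority 3.
The maximum is 6.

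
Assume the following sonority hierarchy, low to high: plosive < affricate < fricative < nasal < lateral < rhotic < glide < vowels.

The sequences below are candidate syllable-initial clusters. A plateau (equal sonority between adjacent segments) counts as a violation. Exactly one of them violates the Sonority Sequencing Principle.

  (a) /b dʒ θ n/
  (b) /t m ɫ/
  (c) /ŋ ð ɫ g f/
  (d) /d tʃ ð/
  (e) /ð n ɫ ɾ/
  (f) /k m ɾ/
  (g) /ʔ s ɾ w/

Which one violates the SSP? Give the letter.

(a) sonority 1-2-3-4: well-formed.
(b) sonority 1-4-5: well-formed.
(c) sonority 4-3-5-1-3: ill-formed.
(d) sonority 1-2-3: well-formed.
(e) sonority 3-4-5-6: well-formed.
(f) sonority 1-4-6: well-formed.
(g) sonority 1-3-6-7: well-formed.

c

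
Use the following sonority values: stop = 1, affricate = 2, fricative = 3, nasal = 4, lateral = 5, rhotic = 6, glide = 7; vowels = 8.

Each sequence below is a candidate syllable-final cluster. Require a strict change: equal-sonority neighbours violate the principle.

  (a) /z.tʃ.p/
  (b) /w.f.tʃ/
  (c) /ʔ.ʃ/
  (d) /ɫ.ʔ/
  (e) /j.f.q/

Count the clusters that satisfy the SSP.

(a) sonority 3-2-1: well-formed.
(b) sonority 7-3-2: well-formed.
(c) sonority 1-3: ill-formed.
(d) sonority 5-1: well-formed.
(e) sonority 7-3-1: well-formed.

4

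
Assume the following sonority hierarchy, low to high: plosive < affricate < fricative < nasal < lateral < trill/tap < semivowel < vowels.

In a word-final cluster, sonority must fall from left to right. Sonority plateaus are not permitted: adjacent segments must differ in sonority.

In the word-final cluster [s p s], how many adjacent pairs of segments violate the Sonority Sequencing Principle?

1

/s/: fricative = 3.
/p/: plosive = 1.
/s/: fricative = 3.
/s/→/p/: 3→1 (falls) — ok.
/p/→/s/: 1→3 (does not fall) — violation.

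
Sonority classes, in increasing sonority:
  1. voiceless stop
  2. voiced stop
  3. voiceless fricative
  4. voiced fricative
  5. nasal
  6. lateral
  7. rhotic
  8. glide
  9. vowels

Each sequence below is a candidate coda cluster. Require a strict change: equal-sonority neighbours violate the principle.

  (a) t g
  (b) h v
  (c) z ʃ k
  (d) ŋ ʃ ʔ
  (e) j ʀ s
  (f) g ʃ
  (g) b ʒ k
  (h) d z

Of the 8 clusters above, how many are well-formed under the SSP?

(a) t g: profile 1-2 — violates.
(b) h v: profile 3-4 — violates.
(c) z ʃ k: profile 4-3-1 — obeys.
(d) ŋ ʃ ʔ: profile 5-3-1 — obeys.
(e) j ʀ s: profile 8-7-3 — obeys.
(f) g ʃ: profile 2-3 — violates.
(g) b ʒ k: profile 2-4-1 — violates.
(h) d z: profile 2-4 — violates.

3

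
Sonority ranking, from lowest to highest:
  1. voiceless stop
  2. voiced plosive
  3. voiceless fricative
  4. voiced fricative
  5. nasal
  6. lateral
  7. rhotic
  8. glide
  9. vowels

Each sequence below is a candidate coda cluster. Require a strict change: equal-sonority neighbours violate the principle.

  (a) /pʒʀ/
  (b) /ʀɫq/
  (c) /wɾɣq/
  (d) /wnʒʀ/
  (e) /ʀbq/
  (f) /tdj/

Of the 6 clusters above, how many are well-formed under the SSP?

(a) 1-4-7 → violates
(b) 7-6-1 → obeys
(c) 8-7-4-1 → obeys
(d) 8-5-4-7 → violates
(e) 7-2-1 → obeys
(f) 1-2-8 → violates

3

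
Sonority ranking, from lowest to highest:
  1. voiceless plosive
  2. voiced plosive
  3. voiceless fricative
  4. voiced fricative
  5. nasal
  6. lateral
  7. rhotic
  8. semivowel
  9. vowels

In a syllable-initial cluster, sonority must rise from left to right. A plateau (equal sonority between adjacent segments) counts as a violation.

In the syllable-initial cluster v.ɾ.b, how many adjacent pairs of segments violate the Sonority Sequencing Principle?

/v/ — voiced fricative, sonority 4.
/ɾ/ — rhotic, sonority 7.
/b/ — voiced plosive, sonority 2.
/v/→/ɾ/: 4→7 (rises) — ok.
/ɾ/→/b/: 7→2 (does not rise) — violation.

1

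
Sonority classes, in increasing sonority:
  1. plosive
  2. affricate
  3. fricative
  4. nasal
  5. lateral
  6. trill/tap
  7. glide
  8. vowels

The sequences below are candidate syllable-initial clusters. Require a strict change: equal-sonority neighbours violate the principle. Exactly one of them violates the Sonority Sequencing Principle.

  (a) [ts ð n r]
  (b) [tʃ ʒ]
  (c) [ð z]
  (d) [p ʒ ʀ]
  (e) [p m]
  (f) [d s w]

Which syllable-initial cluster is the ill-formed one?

c

(a) sonority 2-3-4-6: well-formed.
(b) sonority 2-3: well-formed.
(c) sonority 3-3: ill-formed.
(d) sonority 1-3-6: well-formed.
(e) sonority 1-4: well-formed.
(f) sonority 1-3-7: well-formed.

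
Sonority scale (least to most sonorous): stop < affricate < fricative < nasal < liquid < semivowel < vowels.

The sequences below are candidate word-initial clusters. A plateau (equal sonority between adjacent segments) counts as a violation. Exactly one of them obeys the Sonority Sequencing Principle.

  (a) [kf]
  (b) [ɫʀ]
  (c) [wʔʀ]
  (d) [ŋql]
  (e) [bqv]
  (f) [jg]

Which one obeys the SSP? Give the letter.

a

(a) sonority 1-3: well-formed.
(b) sonority 5-5: ill-formed.
(c) sonority 6-1-5: ill-formed.
(d) sonority 4-1-5: ill-formed.
(e) sonority 1-1-3: ill-formed.
(f) sonority 6-1: ill-formed.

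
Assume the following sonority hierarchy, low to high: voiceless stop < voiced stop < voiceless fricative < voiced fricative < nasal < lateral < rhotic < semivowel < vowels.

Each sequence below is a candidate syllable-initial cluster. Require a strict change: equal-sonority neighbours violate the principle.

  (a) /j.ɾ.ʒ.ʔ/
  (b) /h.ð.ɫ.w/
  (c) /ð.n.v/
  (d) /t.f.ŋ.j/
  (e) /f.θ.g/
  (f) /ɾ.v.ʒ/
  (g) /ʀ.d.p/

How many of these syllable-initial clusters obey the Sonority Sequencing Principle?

(a) 8-7-4-1 → violates
(b) 3-4-6-8 → obeys
(c) 4-5-4 → violates
(d) 1-3-5-8 → obeys
(e) 3-3-2 → violates
(f) 7-4-4 → violates
(g) 7-2-1 → violates

2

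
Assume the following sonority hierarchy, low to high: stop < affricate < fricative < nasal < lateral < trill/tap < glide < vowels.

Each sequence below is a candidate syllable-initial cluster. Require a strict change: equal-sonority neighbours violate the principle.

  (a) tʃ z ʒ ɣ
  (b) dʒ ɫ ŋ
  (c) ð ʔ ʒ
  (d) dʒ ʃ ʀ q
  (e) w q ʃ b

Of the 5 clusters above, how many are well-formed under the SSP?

0

(a) sonority 2-3-3-3: ill-formed.
(b) sonority 2-5-4: ill-formed.
(c) sonority 3-1-3: ill-formed.
(d) sonority 2-3-6-1: ill-formed.
(e) sonority 7-1-3-1: ill-formed.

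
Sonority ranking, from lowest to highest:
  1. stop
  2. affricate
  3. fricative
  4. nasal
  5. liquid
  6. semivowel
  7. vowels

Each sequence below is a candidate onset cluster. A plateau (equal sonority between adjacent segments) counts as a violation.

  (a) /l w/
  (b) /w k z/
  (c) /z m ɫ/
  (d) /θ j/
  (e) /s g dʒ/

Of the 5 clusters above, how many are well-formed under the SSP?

3

(a) sonority 5-6: well-formed.
(b) sonority 6-1-3: ill-formed.
(c) sonority 3-4-5: well-formed.
(d) sonority 3-6: well-formed.
(e) sonority 3-1-2: ill-formed.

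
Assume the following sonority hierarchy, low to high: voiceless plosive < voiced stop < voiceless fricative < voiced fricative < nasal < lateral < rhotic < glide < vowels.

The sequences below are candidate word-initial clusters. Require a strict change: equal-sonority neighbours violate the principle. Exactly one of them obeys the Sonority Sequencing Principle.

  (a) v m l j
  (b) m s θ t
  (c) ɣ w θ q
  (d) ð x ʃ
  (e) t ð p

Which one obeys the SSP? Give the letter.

a

(a) sonority 4-5-6-8: well-formed.
(b) sonority 5-3-3-1: ill-formed.
(c) sonority 4-8-3-1: ill-formed.
(d) sonority 4-3-3: ill-formed.
(e) sonority 1-4-1: ill-formed.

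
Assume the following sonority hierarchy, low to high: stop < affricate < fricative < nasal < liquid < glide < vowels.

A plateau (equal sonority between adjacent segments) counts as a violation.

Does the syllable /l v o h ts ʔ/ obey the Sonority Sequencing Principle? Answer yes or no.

Onset: /l/ is a liquid (sonority 5), /v/ is a fricative (sonority 3); then the nucleus /o/ (sonority 7).
Onset profile 5-3-7 — does not strictly rise throughout.
Coda: /h/ is a fricative (sonority 3), /ts/ is an affricate (sonority 2), /ʔ/ is a stop (sonority 1).
Coda profile 7-3-2-1 — falls from the nucleus.

no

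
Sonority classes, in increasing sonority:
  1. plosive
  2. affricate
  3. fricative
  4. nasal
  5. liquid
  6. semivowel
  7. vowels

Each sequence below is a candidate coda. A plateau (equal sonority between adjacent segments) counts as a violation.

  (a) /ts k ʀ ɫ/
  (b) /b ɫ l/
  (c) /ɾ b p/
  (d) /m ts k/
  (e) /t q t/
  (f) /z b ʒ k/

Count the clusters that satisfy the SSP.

(a) /ts k ʀ ɫ/: profile 2-1-5-5 — violates.
(b) /b ɫ l/: profile 1-5-5 — violates.
(c) /ɾ b p/: profile 5-1-1 — violates.
(d) /m ts k/: profile 4-2-1 — obeys.
(e) /t q t/: profile 1-1-1 — violates.
(f) /z b ʒ k/: profile 3-1-3-1 — violates.

1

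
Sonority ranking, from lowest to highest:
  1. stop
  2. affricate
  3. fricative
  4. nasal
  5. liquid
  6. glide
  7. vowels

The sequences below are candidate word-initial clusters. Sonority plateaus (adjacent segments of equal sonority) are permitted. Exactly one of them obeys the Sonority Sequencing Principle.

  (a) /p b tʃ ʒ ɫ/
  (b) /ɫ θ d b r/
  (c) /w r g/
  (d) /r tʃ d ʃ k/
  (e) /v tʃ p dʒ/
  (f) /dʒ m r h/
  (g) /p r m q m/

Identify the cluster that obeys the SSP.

a

(a) sonority 1-1-2-3-5: well-formed.
(b) sonority 5-3-1-1-5: ill-formed.
(c) sonority 6-5-1: ill-formed.
(d) sonority 5-2-1-3-1: ill-formed.
(e) sonority 3-2-1-2: ill-formed.
(f) sonority 2-4-5-3: ill-formed.
(g) sonority 1-5-4-1-4: ill-formed.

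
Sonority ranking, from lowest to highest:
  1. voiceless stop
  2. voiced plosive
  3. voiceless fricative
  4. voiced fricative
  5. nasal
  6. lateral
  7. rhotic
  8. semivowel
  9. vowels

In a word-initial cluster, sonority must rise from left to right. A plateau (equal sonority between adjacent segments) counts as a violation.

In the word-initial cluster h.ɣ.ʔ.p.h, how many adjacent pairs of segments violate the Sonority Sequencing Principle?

/h/ is a voiceless fricative (sonority 3).
/ɣ/ is a voiced fricative (sonority 4).
/ʔ/ is a voiceless stop (sonority 1).
/p/ is a voiceless stop (sonority 1).
/h/ is a voiceless fricative (sonority 3).
/h/→/ɣ/: 3→4 (rises) — ok.
/ɣ/→/ʔ/: 4→1 (does not rise) — violation.
/ʔ/→/p/: 1→1 (plateau) — violation.
/p/→/h/: 1→3 (rises) — ok.

2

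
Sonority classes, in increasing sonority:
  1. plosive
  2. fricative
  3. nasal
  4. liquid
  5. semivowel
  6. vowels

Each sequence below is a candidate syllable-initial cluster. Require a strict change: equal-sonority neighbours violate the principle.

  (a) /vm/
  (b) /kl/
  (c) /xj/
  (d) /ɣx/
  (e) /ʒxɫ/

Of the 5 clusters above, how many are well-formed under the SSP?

3

(a) 2-3 → obeys
(b) 1-4 → obeys
(c) 2-5 → obeys
(d) 2-2 → violates
(e) 2-2-4 → violates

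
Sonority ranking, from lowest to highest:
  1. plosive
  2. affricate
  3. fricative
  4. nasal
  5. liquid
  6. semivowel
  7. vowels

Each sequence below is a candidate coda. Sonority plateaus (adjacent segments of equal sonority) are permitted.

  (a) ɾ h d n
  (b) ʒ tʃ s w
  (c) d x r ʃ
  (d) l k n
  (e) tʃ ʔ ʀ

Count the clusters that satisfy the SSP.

(a) ɾ h d n: profile 5-3-1-4 — violates.
(b) ʒ tʃ s w: profile 3-2-3-6 — violates.
(c) d x r ʃ: profile 1-3-5-3 — violates.
(d) l k n: profile 5-1-4 — violates.
(e) tʃ ʔ ʀ: profile 2-1-5 — violates.

0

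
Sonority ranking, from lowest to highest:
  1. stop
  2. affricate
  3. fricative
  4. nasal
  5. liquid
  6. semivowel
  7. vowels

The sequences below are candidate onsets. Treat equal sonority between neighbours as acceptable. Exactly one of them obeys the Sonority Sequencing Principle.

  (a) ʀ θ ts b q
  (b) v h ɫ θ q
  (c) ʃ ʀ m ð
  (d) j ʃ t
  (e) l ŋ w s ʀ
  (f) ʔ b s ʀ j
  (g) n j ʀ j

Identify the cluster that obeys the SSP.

(a) 5-3-2-1-1 → violates
(b) 3-3-5-3-1 → violates
(c) 3-5-4-3 → violates
(d) 6-3-1 → violates
(e) 5-4-6-3-5 → violates
(f) 1-1-3-5-6 → obeys
(g) 4-6-5-6 → violates

f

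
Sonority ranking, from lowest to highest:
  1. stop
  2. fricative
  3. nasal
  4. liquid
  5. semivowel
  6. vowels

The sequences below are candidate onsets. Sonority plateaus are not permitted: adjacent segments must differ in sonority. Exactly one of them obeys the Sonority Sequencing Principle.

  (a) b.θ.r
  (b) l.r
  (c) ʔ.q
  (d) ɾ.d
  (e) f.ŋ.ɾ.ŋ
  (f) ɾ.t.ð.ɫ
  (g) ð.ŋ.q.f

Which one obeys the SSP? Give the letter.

a

(a) b.θ.r: profile 1-2-4 — obeys.
(b) l.r: profile 4-4 — violates.
(c) ʔ.q: profile 1-1 — violates.
(d) ɾ.d: profile 4-1 — violates.
(e) f.ŋ.ɾ.ŋ: profile 2-3-4-3 — violates.
(f) ɾ.t.ð.ɫ: profile 4-1-2-4 — violates.
(g) ð.ŋ.q.f: profile 2-3-1-2 — violates.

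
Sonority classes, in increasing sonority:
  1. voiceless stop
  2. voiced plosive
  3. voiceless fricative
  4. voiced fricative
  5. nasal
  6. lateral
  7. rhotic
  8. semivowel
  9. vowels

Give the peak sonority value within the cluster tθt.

/t/: voiceless stop = 1.
/θ/: voiceless fricative = 3.
/t/: voiceless stop = 1.
The maximum is 3.

3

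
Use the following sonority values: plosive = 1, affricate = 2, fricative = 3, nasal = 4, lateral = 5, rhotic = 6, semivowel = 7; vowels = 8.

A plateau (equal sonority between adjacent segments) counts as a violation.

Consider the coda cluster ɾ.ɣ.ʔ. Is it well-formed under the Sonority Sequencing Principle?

/ɾ/ is a rhotic (sonority 6).
/ɣ/ is a fricative (sonority 3).
/ʔ/ is a plosive (sonority 1).
The profile 6-3-1 strictly falls, so the coda cluster satisfies the SSP.

yes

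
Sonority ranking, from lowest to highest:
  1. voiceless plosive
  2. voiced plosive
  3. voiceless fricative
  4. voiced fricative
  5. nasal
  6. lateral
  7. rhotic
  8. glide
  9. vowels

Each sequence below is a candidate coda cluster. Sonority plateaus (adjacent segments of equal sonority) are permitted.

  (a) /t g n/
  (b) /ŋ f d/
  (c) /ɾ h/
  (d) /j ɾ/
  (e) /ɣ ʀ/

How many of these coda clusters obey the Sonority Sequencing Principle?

(a) 1-2-5 → violates
(b) 5-3-2 → obeys
(c) 7-3 → obeys
(d) 8-7 → obeys
(e) 4-7 → violates

3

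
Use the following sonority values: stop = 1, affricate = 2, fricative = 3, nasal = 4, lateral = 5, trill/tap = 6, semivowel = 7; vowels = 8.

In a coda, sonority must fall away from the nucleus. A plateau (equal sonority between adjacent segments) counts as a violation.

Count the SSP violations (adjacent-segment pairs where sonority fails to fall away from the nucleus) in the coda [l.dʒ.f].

1

/l/ — lateral, sonority 5.
/dʒ/ — affricate, sonority 2.
/f/ — fricative, sonority 3.
/l/→/dʒ/: 5→2 (falls) — ok.
/dʒ/→/f/: 2→3 (does not fall) — violation.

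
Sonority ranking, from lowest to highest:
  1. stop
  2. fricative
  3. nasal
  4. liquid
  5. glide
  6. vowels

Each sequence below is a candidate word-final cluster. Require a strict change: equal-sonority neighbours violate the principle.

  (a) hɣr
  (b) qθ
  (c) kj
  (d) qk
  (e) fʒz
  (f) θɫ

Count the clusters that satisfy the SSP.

0

(a) sonority 2-2-4: ill-formed.
(b) sonority 1-2: ill-formed.
(c) sonority 1-5: ill-formed.
(d) sonority 1-1: ill-formed.
(e) sonority 2-2-2: ill-formed.
(f) sonority 2-4: ill-formed.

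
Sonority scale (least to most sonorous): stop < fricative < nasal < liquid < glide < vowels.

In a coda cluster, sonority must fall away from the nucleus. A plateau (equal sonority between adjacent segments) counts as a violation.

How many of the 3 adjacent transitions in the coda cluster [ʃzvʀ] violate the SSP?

/ʃ/ is a fricative (sonority 2).
/z/ is a fricative (sonority 2).
/v/ is a fricative (sonority 2).
/ʀ/ is a liquid (sonority 4).
/ʃ/→/z/: 2→2 (plateau) — violation.
/z/→/v/: 2→2 (plateau) — violation.
/v/→/ʀ/: 2→4 (does not fall) — violation.

3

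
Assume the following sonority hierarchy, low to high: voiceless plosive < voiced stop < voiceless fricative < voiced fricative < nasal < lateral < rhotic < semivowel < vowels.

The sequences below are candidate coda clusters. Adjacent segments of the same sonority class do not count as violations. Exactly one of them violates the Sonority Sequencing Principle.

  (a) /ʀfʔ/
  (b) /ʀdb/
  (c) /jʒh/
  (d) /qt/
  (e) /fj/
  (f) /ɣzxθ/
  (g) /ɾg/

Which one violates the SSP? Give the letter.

e

(a) /ʀfʔ/: profile 7-3-1 — obeys.
(b) /ʀdb/: profile 7-2-2 — obeys.
(c) /jʒh/: profile 8-4-3 — obeys.
(d) /qt/: profile 1-1 — obeys.
(e) /fj/: profile 3-8 — violates.
(f) /ɣzxθ/: profile 4-4-3-3 — obeys.
(g) /ɾg/: profile 7-2 — obeys.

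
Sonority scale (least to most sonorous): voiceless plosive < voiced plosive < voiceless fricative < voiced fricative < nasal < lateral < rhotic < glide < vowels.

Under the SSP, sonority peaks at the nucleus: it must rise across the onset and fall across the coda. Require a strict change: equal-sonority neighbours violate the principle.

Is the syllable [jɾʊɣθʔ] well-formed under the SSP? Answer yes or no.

no

Onset: /j/ is a glide (sonority 8), /ɾ/ is a rhotic (sonority 7); then the nucleus /ʊ/ (sonority 9).
Onset profile 8-7-9 — does not strictly rise throughout.
Coda: /ɣ/ is a voiced fricative (sonority 4), /θ/ is a voiceless fricative (sonority 3), /ʔ/ is a voiceless plosive (sonority 1).
Coda profile 9-4-3-1 — falls from the nucleus.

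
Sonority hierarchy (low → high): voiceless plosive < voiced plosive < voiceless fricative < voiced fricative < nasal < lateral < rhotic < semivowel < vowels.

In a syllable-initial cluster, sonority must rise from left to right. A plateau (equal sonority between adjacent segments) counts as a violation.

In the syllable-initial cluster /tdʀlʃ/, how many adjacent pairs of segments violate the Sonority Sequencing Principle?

/t/: voiceless plosive = 1.
/d/: voiced plosive = 2.
/ʀ/: rhotic = 7.
/l/: lateral = 6.
/ʃ/: voiceless fricative = 3.
/t/→/d/: 1→2 (rises) — ok.
/d/→/ʀ/: 2→7 (rises) — ok.
/ʀ/→/l/: 7→6 (does not rise) — violation.
/l/→/ʃ/: 6→3 (does not rise) — violation.

2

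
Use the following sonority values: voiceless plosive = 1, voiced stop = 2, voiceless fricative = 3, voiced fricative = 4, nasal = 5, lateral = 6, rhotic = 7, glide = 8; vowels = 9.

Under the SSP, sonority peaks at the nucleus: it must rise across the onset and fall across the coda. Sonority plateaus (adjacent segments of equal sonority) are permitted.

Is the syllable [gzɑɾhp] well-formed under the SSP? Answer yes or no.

yes

Onset: /g/ is a voiced stop (sonority 2), /z/ is a voiced fricative (sonority 4); then the nucleus /ɑ/ (sonority 9).
Onset profile 2-4-9 — rises to the nucleus.
Coda: /ɾ/ is a rhotic (sonority 7), /h/ is a voiceless fricative (sonority 3), /p/ is a voiceless plosive (sonority 1).
Coda profile 9-7-3-1 — falls from the nucleus.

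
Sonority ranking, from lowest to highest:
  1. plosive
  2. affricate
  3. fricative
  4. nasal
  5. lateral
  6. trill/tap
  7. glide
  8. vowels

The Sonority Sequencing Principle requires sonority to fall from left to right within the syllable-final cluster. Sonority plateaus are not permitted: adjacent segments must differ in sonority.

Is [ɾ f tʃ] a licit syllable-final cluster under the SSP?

/ɾ/ is a trill/tap (sonority 6).
/f/ is a fricative (sonority 3).
/tʃ/ is an affricate (sonority 2).
The profile 6-3-2 strictly falls, so the syllable-final cluster satisfies the SSP.

yes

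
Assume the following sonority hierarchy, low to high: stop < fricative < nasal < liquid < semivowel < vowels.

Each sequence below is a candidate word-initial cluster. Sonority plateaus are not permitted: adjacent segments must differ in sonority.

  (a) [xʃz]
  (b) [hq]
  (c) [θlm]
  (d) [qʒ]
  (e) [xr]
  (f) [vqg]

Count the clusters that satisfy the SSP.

2

(a) [xʃz]: profile 2-2-2 — violates.
(b) [hq]: profile 2-1 — violates.
(c) [θlm]: profile 2-4-3 — violates.
(d) [qʒ]: profile 1-2 — obeys.
(e) [xr]: profile 2-4 — obeys.
(f) [vqg]: profile 2-1-1 — violates.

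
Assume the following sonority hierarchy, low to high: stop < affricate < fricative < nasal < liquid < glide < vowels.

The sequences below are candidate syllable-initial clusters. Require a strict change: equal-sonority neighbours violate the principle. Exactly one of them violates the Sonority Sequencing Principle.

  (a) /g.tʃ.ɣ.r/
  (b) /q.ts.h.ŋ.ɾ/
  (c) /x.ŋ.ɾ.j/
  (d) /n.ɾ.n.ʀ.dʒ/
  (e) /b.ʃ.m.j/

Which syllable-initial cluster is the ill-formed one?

(a) 1-2-3-5 → obeys
(b) 1-2-3-4-5 → obeys
(c) 3-4-5-6 → obeys
(d) 4-5-4-5-2 → violates
(e) 1-3-4-6 → obeys

d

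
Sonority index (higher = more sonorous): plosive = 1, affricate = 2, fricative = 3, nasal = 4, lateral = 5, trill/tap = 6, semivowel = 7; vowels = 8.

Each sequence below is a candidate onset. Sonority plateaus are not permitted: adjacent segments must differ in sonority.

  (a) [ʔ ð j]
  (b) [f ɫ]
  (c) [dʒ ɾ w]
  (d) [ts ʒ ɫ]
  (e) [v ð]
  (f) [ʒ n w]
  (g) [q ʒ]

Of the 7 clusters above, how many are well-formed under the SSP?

(a) sonority 1-3-7: well-formed.
(b) sonority 3-5: well-formed.
(c) sonority 2-6-7: well-formed.
(d) sonority 2-3-5: well-formed.
(e) sonority 3-3: ill-formed.
(f) sonority 3-4-7: well-formed.
(g) sonority 1-3: well-formed.

6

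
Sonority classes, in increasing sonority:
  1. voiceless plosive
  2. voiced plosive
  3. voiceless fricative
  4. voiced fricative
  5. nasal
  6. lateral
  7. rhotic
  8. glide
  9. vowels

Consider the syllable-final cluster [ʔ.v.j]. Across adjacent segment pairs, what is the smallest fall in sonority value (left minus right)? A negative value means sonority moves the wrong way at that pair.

/ʔ/: voiceless plosive = 1.
/v/: voiced fricative = 4.
/j/: glide = 8.
/ʔ/→/v/: change -3.
/v/→/j/: change -4.
Minimum = -4.

-4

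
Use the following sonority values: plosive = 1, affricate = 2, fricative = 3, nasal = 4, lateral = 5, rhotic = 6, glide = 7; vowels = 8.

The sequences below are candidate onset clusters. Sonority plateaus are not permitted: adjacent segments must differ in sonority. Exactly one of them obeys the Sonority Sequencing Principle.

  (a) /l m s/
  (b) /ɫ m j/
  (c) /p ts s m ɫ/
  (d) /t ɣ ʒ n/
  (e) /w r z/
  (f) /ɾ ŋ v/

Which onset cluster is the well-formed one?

(a) sonority 5-4-3: ill-formed.
(b) sonority 5-4-7: ill-formed.
(c) sonority 1-2-3-4-5: well-formed.
(d) sonority 1-3-3-4: ill-formed.
(e) sonority 7-6-3: ill-formed.
(f) sonority 6-4-3: ill-formed.

c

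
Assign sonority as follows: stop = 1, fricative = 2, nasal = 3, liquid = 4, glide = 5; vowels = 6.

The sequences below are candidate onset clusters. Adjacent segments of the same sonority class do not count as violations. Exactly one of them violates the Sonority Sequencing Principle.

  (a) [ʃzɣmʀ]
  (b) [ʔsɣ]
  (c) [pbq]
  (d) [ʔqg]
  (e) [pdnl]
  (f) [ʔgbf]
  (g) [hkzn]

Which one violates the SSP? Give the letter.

g

(a) [ʃzɣmʀ]: profile 2-2-2-3-4 — obeys.
(b) [ʔsɣ]: profile 1-2-2 — obeys.
(c) [pbq]: profile 1-1-1 — obeys.
(d) [ʔqg]: profile 1-1-1 — obeys.
(e) [pdnl]: profile 1-1-3-4 — obeys.
(f) [ʔgbf]: profile 1-1-1-2 — obeys.
(g) [hkzn]: profile 2-1-2-3 — violates.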